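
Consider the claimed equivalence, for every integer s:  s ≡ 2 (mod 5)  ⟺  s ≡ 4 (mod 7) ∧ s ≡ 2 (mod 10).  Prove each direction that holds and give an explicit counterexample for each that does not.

Only the reverse direction holds.

(⟸) If s ≡ 4 (mod 7) and s ≡ 2 (mod 10), then by the Chinese remainder theorem s ≡ 32 (mod 70). Since 32 ≡ 2 (mod 5) and 5 ∣ 70, we get s ≡ 2 (mod 5).

(⟹) This fails: s = 2 gives 2 ≡ 2 (mod 5) but 2 ≡ 2 (mod 7), so the conjunction on the right does not hold.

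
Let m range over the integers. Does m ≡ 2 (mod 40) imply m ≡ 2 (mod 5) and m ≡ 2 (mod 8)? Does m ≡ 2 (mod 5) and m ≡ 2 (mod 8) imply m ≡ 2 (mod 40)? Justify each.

(⇒) Suppose m ≡ 2 (mod 40); write m = 40j + 2. Since 5 ∣ 40, reducing mod 5 gives m ≡ 2 (mod 5); since 8 ∣ 40, reducing mod 8 gives m ≡ 2 (mod 8).

(⇐) Conversely, if m ≡ 2 (mod 5) and m ≡ 2 (mod 8), then by the Chinese remainder theorem m ≡ 2 (mod 40). This is exactly m ≡ 2 (mod 40).

The biconditional holds.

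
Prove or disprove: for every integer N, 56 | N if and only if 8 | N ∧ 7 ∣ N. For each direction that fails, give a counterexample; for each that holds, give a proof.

(⇐) Suppose 8 ∣ N and 7 ∣ N. Any common multiple of 8 and 7 is a multiple of their lcm; here gcd(8, 7) = 1, so lcm(8, 7) = 8·7 = 56, so 56 ∣ N.

(⇒) If 56 ∣ N, write N = 56q. Since 56 = 7·8, N = 8·(7q), so 8 ∣ N; and since 56 = 8·7, N = 7·(8q), so 7 ∣ N.

Equivalent; both directions hold.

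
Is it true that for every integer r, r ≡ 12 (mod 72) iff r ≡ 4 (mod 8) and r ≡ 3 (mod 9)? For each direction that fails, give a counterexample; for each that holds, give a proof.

Both directions hold; the statement is true.

(⇒) Suppose r ≡ 12 (mod 72); write r = 72j + 12. Since 8 ∣ 72, reducing mod 8 gives r ≡ 12 ≡ 4 (mod 8); since 9 ∣ 72, reducing mod 9 gives r ≡ 12 ≡ 3 (mod 9).

(⇐) Conversely, if r ≡ 4 (mod 8) and r ≡ 3 (mod 9), then by the Chinese remainder theorem r ≡ 12 (mod 72). This is exactly r ≡ 12 (mod 72).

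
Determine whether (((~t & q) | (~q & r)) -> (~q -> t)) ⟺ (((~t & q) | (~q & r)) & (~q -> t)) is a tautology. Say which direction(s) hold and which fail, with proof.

Only the converse holds.

[⇒] This fails. Under t = F, r = F, q = F, the left side is true but the right side is false.

[⇐] Assume the antecedent. If t is true, the consequent reduces to true regardless of the other variables. If t is false, the antecedent forces (t = F, r = F, q = T) or (t = F, r = T, q = T), and the consequent holds there. Either way the consequent holds.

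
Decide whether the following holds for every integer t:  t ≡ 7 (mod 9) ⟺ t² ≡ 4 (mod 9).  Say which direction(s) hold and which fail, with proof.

The forward direction holds; the converse fails.

(→) Suppose t ≡ 7 (mod 9). Write t = 9j + 7. Then (9j + 7)² = 81j² + 126j + 49 = 9(9j² + 14j + 5) + 4, so t² ≡ 4 (mod 9).

(←) This fails: take t = 2. Then 2² = 4 ≡ 4 (mod 9), yet 2 ≡ 2 (mod 9), not 7.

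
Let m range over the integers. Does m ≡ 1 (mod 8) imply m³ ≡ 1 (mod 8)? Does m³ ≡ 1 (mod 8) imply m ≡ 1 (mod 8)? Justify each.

Equivalent; both directions hold.

(←) Suppose m³ ≡ 1 (mod 8). The only residue r in {0, …, 7} with r³ ≡ 1 (mod 8) is r = 1, so m ≡ 1 (mod 8).

(→) Suppose m ≡ 1 (mod 8). Write m = 8j + 1. Then (8j + 1)³ = 512j³ + 192j² + 24j + 1 = 8(64j³ + 24j² + 3j) + 1, so m³ ≡ 1 (mod 8).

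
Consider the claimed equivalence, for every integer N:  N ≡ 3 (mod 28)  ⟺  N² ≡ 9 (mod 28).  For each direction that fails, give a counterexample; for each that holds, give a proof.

Forward direction. Suppose N ≡ 3 (mod 28). Write N = 28j + 3. Then (28j + 3)² = 784j² + 168j + 9 = 28(28j² + 6j) + 9, so N² ≡ 9 (mod 28).

Converse. This fails: take N = 11. Then 11² = 121 ≡ 9 (mod 28), yet 11 ≡ 11 (mod 28), not 3.

Only the forward direction holds.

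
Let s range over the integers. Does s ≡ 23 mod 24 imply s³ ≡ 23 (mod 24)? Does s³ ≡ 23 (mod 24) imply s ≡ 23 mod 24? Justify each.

Both implications hold.

(→) Suppose s ≡ 23 mod 24. Write s = 24j + 23. Then (24j + 23)³ = 13824j³ + 39744j² + 38088j + 12167 = 24(576j³ + 1656j² + 1587j + 506) + 23, so s³ ≡ 23 (mod 24).

(←) Conversely, suppose s³ ≡ 23 (mod 24). The only residue r in {0, …, 23} with r³ ≡ 23 (mod 24) is r = 23, so s ≡ 23 (mod 24).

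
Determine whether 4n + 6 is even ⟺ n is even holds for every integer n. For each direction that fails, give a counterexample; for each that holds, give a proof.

The forward direction fails; the converse holds.

(→) This fails: take n = 5. Then 4n + 6 = 26, which is even, yet n = 5 is odd, not even.

(←) Suppose n is even. Since 4 is even, 4n is even for every n, so 4n + 6 has the same parity as 6, which is even. Hence 4n + 6 is even.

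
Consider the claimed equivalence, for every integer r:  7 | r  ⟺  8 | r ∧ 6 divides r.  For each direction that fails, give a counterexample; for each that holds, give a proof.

(⇒) This fails: take r = 7. Certainly 7 ∣ 7, but 8 ∤ 7.

(⇐) This fails: take r = 24. Both 8 ∣ 24 and 6 ∣ 24, yet 24 is not a multiple of 7 (since 24 = 3·7 + 3), so 7 ∤ 24.

(⇒) fails and (⇐) fails.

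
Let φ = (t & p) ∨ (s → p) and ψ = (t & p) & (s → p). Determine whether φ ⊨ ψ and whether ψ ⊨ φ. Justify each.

(→) This fails. Under t = F, s = F, p = F, the left side is true but the right side is false.

(←) Assume the antecedent. If t is true, the antecedent forces (t = T, s = F, p = T) or (t = T, s = T, p = T), and (t & p) ∨ (s → p) holds there. If t is false, the antecedent cannot hold. Either way (t & p) ∨ (s → p) holds.

The forward direction fails; the converse holds.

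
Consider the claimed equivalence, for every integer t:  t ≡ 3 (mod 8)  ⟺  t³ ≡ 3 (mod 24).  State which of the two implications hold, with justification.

Forward direction. This fails: take t = 11. Then 11 ≡ 3 (mod 8), but 11³ = 1331 ≡ 11 (mod 24), not 3.

Converse. The residues r modulo 24 with r³ ≡ 3 (mod 24) are exactly {3}, and each is ≡ 3 (mod 8).

Only the reverse direction holds.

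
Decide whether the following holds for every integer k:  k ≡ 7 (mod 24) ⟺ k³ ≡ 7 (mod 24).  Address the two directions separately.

The biconditional holds.

(⇐) Suppose k³ ≡ 7 (mod 24). The only residue r in {0, …, 23} with r³ ≡ 7 (mod 24) is r = 7, so k ≡ 7 (mod 24).

(⇒) Suppose k ≡ 7 (mod 24). Write k = 24j + 7. Then (24j + 7)³ = 13824j³ + 12096j² + 3528j + 343 = 24(576j³ + 504j² + 147j + 14) + 7, so k³ ≡ 7 (mod 24).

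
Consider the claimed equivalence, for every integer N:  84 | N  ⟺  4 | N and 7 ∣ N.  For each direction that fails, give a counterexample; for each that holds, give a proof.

Forward direction. If 84 ∣ N, write N = 84q. Since 84 = 21·4, N = 4·(21q), so 4 ∣ N; and since 84 = 12·7, N = 7·(12q), so 7 ∣ N.

Converse. This fails: take N = 28. Both 4 ∣ 28 and 7 ∣ 28, yet 28 is not a multiple of 84 (since 28 = 0·84 + 28), so 84 ∤ 28.

The forward direction holds; the converse fails.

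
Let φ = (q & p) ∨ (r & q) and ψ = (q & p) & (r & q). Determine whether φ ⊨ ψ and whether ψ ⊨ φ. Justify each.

Only the reverse direction holds.

(⇐) Assume the antecedent. If p is true, the antecedent forces (p = T, q = T, r = T), and (q & p) ∨ (r & q) holds there. If p is false, the antecedent cannot hold. Either way (q & p) ∨ (r & q) holds.

(⇒) This fails. Under p = T, q = T, r = F, the left side is true but the right side is false.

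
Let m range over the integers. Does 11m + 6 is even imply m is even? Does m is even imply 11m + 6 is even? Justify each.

Both directions hold.

Forward direction. Suppose 11m + 6 is even. Since 11 is odd, 11m and m have the same parity, so 11m + 6 ≡ m + 6 (mod 2). As 6 is even, 11m + 6 is even exactly when m is even. Thus m is even.

Converse. Suppose m is even; write m = 2j. Then 11m + 6 = 11·(2j) + 6 = 2·11j + 6, which is even.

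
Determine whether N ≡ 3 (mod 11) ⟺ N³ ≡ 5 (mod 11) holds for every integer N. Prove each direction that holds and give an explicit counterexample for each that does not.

Both directions hold; the statement is true.

Forward direction. Suppose N ≡ 3 (mod 11). Write N = 11j + 3. Then (11j + 3)³ = 1331j³ + 1089j² + 297j + 27 = 11(121j³ + 99j² + 27j + 2) + 5, so N³ ≡ 5 (mod 11).

Converse. For the converse, argue contrapositively. If N ≢ 3 (mod 11), then N is congruent to one of 0, 1, 2, 4, 5, 6, 7, 8, 9, 10 modulo 11, and these give N³ ≡ 0, 1, 8, 9, 4, 7, 2, 6, 3, 10 respectively — never 5.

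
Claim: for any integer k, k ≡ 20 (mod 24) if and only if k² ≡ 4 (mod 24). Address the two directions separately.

[⇒] This fails: take k = 20. Then 20 ≡ 20 (mod 24), but 20² = 400 ≡ 16 (mod 24), not 4.

[⇐] This fails: take k = 2. Then 2² = 4 ≡ 4 (mod 24), yet 2 ≡ 2 (mod 24), not 20.

Neither implication holds.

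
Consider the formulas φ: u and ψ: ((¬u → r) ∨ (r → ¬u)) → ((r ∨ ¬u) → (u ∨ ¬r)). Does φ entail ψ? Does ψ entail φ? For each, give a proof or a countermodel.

Only the forward implication holds.

(⟸) This fails. Under u = F, r = F, the left side is false but the right side is true.

(⟹) Assume the antecedent. If u is true, the consequent reduces to true regardless of the other variables. If u is false, the antecedent cannot hold. Either way the consequent holds.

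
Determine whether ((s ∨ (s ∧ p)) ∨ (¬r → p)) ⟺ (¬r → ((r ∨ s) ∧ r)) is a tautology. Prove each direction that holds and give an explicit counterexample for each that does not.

Only the reverse direction holds.

Forward direction. This fails. Under p = T, r = F, s = F, the left side is true but the right side is false.

Converse. Assume the antecedent. If p is true, (s ∨ (s ∧ p)) ∨ (¬r → p) reduces to true regardless of the other variables. If p is false, the antecedent forces (p = F, r = T, s = F) or (p = F, r = T, s = T), and (s ∨ (s ∧ p)) ∨ (¬r → p) holds there. Either way (s ∨ (s ∧ p)) ∨ (¬r → p) holds.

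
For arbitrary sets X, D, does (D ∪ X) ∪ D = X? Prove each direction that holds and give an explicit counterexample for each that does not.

The sets are not equal: only the reverse inclusion holds.

(⟸) Let x ∈ X. Then either x ∈ X and x ∉ D; or x ∈ X ∩ D. In each case x ∈ (D ∪ X) ∪ D, so X ⊆ (D ∪ X) ∪ D.

(⟹) This inclusion fails. Take X = ∅, D = {1}; then 1 ∈ (D ∪ X) ∪ D but 1 ∉ X.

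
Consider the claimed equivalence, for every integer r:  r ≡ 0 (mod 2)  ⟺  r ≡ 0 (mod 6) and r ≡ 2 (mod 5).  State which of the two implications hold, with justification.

Forward direction. This fails: r = 0 gives 0 ≡ 0 (mod 2) but 0 ≡ 0 (mod 5), so the conjunction on the right does not hold.

Converse. If r ≡ 0 (mod 6) and r ≡ 2 (mod 5), then by the Chinese remainder theorem r ≡ 12 (mod 30). Since 12 ≡ 0 (mod 2) and 2 ∣ 30, we get r ≡ 0 (mod 2).

Only the reverse direction holds.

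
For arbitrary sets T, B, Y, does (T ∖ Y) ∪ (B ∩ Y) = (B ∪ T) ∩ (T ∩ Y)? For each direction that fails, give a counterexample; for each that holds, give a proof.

Forward inclusion. This inclusion fails. Take T = {1}, B = ∅, Y = ∅; then 1 ∈ (T ∖ Y) ∪ (B ∩ Y) but 1 ∉ (B ∪ T) ∩ (T ∩ Y).

Reverse inclusion. This inclusion fails. Take T = {1}, B = ∅, Y = {1}; then 1 ∈ (B ∪ T) ∩ (T ∩ Y) but 1 ∉ (T ∖ Y) ∪ (B ∩ Y).

Neither inclusion holds.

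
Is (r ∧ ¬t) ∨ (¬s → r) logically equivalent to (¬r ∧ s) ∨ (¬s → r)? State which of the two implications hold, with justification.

[⇒] Assume the antecedent. If r is true, (¬r ∧ s) ∨ (¬s → r) reduces to true regardless of the other variables. If r is false, the antecedent forces (r = F, t = F, s = T) or (r = F, t = T, s = T), and (¬r ∧ s) ∨ (¬s → r) holds there. Either way (¬r ∧ s) ∨ (¬s → r) holds.

[⇐] Assume the antecedent. If r is true, (r ∧ ¬t) ∨ (¬s → r) reduces to true regardless of the other variables. If r is false, the antecedent forces (r = F, t = F, s = T) or (r = F, t = T, s = T), and (r ∧ ¬t) ∨ (¬s → r) holds there. Either way (r ∧ ¬t) ∨ (¬s → r) holds.

Both directions hold; the statement is true.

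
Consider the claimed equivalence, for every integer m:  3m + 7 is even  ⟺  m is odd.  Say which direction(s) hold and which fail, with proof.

The biconditional holds.

(←) Suppose m is odd; write m = 2j + 1. Then 3m + 7 = 3·(2j + 1) + 7 = 2·3j + 10, which is even.

(→) Suppose 3m + 7 is even. Since 3 is odd, 3m and m have the same parity, so 3m + 7 ≡ m + 7 (mod 2). As 7 is odd, 3m + 7 is even exactly when m is odd. Thus m is odd.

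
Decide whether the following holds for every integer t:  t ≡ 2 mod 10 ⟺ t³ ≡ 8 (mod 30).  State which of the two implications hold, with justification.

(→) This fails: take t = 12. Then 12 ≡ 2 (mod 10), but 12³ = 1728 ≡ 18 (mod 30), not 8.

(←) Conversely, the residues r modulo 30 with r³ ≡ 8 (mod 30) are exactly {2}, and each is ≡ 2 (mod 10).

(⇒) fails; (⇐) holds.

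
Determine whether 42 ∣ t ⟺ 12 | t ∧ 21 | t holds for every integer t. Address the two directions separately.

The forward direction fails; the converse holds.

(⟹) This fails: take t = 42. Certainly 42 ∣ 42, but 12 ∤ 42.

(⟸) Suppose 12 ∣ t and 21 ∣ t. Any common multiple of 12 and 21 is a multiple of their lcm; here lcm(12, 21) = 12·21/gcd(12, 21) = 252/3 = 84, so 84 ∣ t. Since 42 ∣ 84, it follows that 42 ∣ t.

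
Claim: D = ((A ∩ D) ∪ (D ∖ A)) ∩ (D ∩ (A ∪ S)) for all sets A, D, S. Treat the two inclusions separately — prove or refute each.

(⊆) This inclusion fails. Take A = ∅, D = {1}, S = ∅; then 1 ∈ D but 1 ∉ ((A ∩ D) ∪ (D ∖ A)) ∩ (D ∩ (A ∪ S)).

(⊇) Let x ∈ ((A ∩ D) ∪ (D ∖ A)) ∩ (D ∩ (A ∪ S)). Then either x ∈ A ∩ D and x ∉ S; or x ∈ D ∩ S and x ∉ A; or x ∈ A ∩ D ∩ S. In each case x ∈ D, so ((A ∩ D) ∪ (D ∖ A)) ∩ (D ∩ (A ∪ S)) ⊆ D.

(⊆) fails; (⊇) holds.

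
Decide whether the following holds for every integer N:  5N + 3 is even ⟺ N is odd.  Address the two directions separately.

Equivalent; both directions hold.

Forward direction. Suppose 5N + 3 is even. Since 5 is odd, 5N and N have the same parity, so 5N + 3 ≡ N + 3 (mod 2). As 3 is odd, 5N + 3 is even exactly when N is odd. Thus N is odd.

Converse. Suppose N is odd; write N = 2j + 1. Then 5N + 3 = 5·(2j + 1) + 3 = 2·5j + 8, which is even.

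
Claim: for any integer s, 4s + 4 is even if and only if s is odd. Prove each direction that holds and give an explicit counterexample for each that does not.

[⇒] This fails: take s = 6. Then 4s + 4 = 28, which is even, yet s = 6 is even, not odd.

[⇐] Suppose s is odd. Since 4 is even, 4s is even for every s, so 4s + 4 has the same parity as 4, which is even. Hence 4s + 4 is even.

(⇒) fails; (⇐) holds.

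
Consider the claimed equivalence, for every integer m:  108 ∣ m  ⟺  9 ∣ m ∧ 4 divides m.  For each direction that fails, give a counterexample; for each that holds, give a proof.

(⇒) holds; (⇐) fails.

(⇒) If 108 ∣ m, write m = 108q. Since 108 = 12·9, m = 9·(12q), so 9 ∣ m; and since 108 = 27·4, m = 4·(27q), so 4 ∣ m.

(⇐) This fails: take m = 36. Both 9 ∣ 36 and 4 ∣ 36, yet 36 is not a multiple of 108 (since 36 = 0·108 + 36), so 108 ∤ 36.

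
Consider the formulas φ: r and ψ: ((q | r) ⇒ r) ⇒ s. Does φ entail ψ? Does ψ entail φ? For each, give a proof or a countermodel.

Neither implication holds.

Forward direction. This fails. Under r = T, s = F, q = F, the left side is true but the right side is false.

Converse. This fails. Under r = F, s = T, q = F, the left side is false but the right side is true.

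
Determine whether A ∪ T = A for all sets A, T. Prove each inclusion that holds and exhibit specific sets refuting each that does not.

(⊆) This inclusion fails. Take A = ∅, T = {1}; then 1 ∈ A ∪ T but 1 ∉ A.

(⊇) Let x ∈ A. Then either x ∈ A and x ∉ T; or x ∈ A ∩ T. In each case x ∈ A ∪ T, so A ⊆ A ∪ T.

Only the reverse inclusion holds.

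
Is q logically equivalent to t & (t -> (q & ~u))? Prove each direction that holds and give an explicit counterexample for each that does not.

Not equivalent: only (⇐) holds.

(⇒) This fails. Under u = F, t = F, q = T, the left side is true but the right side is false.

(⇐) Assume the antecedent. If u is true, the antecedent cannot hold. If u is false, the antecedent forces (u = F, t = T, q = T), and q holds there. Either way q holds.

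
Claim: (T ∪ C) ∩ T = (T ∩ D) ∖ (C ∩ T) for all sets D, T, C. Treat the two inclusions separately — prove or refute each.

(⊆) This inclusion fails. Take D = ∅, T = {1}, C = ∅; then 1 ∈ (T ∪ C) ∩ T but 1 ∉ (T ∩ D) ∖ (C ∩ T).

(⊇) Let x ∈ (T ∩ D) ∖ (C ∩ T). Then x ∈ D ∩ T and x ∉ C, from which x ∈ (T ∪ C) ∩ T.

The sets are not equal: only the reverse inclusion holds.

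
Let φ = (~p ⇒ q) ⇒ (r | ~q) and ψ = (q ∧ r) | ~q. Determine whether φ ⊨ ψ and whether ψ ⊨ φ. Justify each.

(→) Assume the antecedent. If q is true, the antecedent forces (q = T, p = F, r = T) or (q = T, p = T, r = T), and (q ∧ r) | ~q holds there. If q is false, (q ∧ r) | ~q reduces to true regardless of the other variables. Either way (q ∧ r) | ~q holds.

(←) Assume the antecedent. If q is true, the antecedent forces (q = T, p = F, r = T) or (q = T, p = T, r = T), and (~p ⇒ q) ⇒ (r | ~q) holds there. If q is false, (~p ⇒ q) ⇒ (r | ~q) reduces to true regardless of the other variables. Either way (~p ⇒ q) ⇒ (r | ~q) holds.

Both implications hold.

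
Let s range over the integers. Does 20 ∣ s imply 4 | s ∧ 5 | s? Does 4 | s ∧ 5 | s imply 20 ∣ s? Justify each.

The biconditional holds.

[⇒] If 20 ∣ s, write s = 20q. Since 20 = 5·4, s = 4·(5q), so 4 ∣ s; and since 20 = 4·5, s = 5·(4q), so 5 ∣ s.

[⇐] Suppose 4 ∣ s and 5 ∣ s. Any common multiple of 4 and 5 is a multiple of their lcm; here gcd(4, 5) = 1, so lcm(4, 5) = 4·5 = 20, so 20 ∣ s.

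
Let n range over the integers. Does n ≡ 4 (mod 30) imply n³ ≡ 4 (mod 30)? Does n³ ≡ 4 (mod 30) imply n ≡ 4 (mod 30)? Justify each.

(⟹) Suppose n ≡ 4 (mod 30). Write n = 30j + 4. Then (30j + 4)³ = 27000j³ + 10800j² + 1440j + 64 = 30(900j³ + 360j² + 48j + 2) + 4, so n³ ≡ 4 (mod 30).

(⟸) Conversely, suppose n³ ≡ 4 (mod 30). The only residue r in {0, …, 29} with r³ ≡ 4 (mod 30) is r = 4, so n ≡ 4 (mod 30).

Equivalent; both directions hold.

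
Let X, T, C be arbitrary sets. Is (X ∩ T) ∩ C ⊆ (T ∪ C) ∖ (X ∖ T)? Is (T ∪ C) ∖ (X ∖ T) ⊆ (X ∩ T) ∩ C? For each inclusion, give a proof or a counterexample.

(⊆) holds; (⊇) fails.

(⟸) This inclusion fails. Take X = ∅, T = {1}, C = ∅; then 1 ∈ (T ∪ C) ∖ (X ∖ T) but 1 ∉ (X ∩ T) ∩ C.

(⟹) Let x ∈ (X ∩ T) ∩ C. Then x ∈ X ∩ T ∩ C, from which x ∈ (T ∪ C) ∖ (X ∖ T).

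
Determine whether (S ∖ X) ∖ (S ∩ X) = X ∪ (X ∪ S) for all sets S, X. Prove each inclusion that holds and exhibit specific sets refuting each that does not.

(⊆) holds; (⊇) fails.

Forward inclusion. Let x ∈ (S ∖ X) ∖ (S ∩ X). Then x ∈ S and x ∉ X, from which x ∈ X ∪ (X ∪ S).

Reverse inclusion. This inclusion fails. Take S = ∅, X = {1}; then 1 ∈ X ∪ (X ∪ S) but 1 ∉ (S ∖ X) ∖ (S ∩ X).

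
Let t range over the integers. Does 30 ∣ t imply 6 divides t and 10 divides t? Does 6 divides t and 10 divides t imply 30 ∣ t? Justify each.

Both directions hold.

[⇒] If 30 ∣ t, write t = 30q. Since 30 = 5·6, t = 6·(5q), so 6 ∣ t; and since 30 = 3·10, t = 10·(3q), so 10 ∣ t.

[⇐] Suppose 6 ∣ t and 10 ∣ t. Any common multiple of 6 and 10 is a multiple of their lcm; here lcm(6, 10) = 6·10/gcd(6, 10) = 60/2 = 30, so 30 ∣ t.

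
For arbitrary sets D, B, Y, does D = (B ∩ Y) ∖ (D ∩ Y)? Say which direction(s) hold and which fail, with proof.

Forward inclusion. This inclusion fails. Take D = {1}, B = ∅, Y = ∅; then 1 ∈ D but 1 ∉ (B ∩ Y) ∖ (D ∩ Y).

Reverse inclusion. This inclusion fails. Take D = ∅, B = {1}, Y = {1}; then 1 ∈ (B ∩ Y) ∖ (D ∩ Y) but 1 ∉ D.

Both inclusions fail.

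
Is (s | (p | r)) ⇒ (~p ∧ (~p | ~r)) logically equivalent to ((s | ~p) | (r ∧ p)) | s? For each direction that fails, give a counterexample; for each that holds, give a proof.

[⇒] Assume the antecedent. If p is true, the antecedent cannot hold. If p is false, ((s | ~p) | (r ∧ p)) | s reduces to true regardless of the other variables. Either way ((s | ~p) | (r ∧ p)) | s holds.

[⇐] This fails. Under p = T, r = T, s = F, the left side is false but the right side is true.

The forward direction holds; the converse fails.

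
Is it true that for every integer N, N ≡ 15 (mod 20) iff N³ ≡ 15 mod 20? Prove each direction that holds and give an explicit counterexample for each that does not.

Both directions hold; the statement is true.

(→) Suppose N ≡ 15 (mod 20). Write N = 20j + 15. Then (20j + 15)³ = 8000j³ + 18000j² + 13500j + 3375 = 20(400j³ + 900j² + 675j + 168) + 15, so N³ ≡ 15 (mod 20).

(←) Conversely, suppose N³ ≡ 15 (mod 20). The only residue r in {0, …, 19} with r³ ≡ 15 (mod 20) is r = 15, so N ≡ 15 (mod 20).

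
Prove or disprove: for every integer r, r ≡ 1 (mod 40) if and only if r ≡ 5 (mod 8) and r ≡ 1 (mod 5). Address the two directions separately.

Neither implication holds.

(⇒) This fails: r = 1 gives 1 ≡ 1 (mod 40) but 1 ≡ 1 (mod 8), so the conjunction on the right does not hold.

(⇐) This fails: r = 21 satisfies both congruences on the right (21 ≡ 5 mod 8 and 21 ≡ 1 mod 5) yet 21 ≡ 21 (mod 40), not 1.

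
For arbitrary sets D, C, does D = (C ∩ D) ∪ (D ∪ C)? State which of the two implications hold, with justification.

(⊇) This inclusion fails. Take D = ∅, C = {1}; then 1 ∈ (C ∩ D) ∪ (D ∪ C) but 1 ∉ D.

(⊆) Let x ∈ D. Then either x ∈ D and x ∉ C; or x ∈ D ∩ C. In each case x ∈ (C ∩ D) ∪ (D ∪ C), so D ⊆ (C ∩ D) ∪ (D ∪ C).

The sets are not equal: only the forward inclusion holds.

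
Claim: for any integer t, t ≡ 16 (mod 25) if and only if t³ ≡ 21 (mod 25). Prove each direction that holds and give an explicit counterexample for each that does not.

(⇒) Suppose t ≡ 16 (mod 25). Write t = 25j + 16. Then (25j + 16)³ = 15625j³ + 30000j² + 19200j + 4096 = 25(625j³ + 1200j² + 768j + 163) + 21, so t³ ≡ 21 (mod 25).

(⇐) Conversely, suppose t³ ≡ 21 (mod 25). The only residue r in {0, …, 24} with r³ ≡ 21 (mod 25) is r = 16, so t ≡ 16 (mod 25).

Both directions hold.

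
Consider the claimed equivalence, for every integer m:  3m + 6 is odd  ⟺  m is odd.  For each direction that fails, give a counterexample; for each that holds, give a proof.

Both directions hold; the statement is true.

Forward direction. Suppose 3m + 6 is odd. Since 3 is odd, 3m and m have the same parity, so 3m + 6 ≡ m + 6 (mod 2). As 6 is even, 3m + 6 is odd exactly when m is odd. Thus m is odd.

Converse. Suppose m is odd; write m = 2j + 1. Then 3m + 6 = 3·(2j + 1) + 6 = 2·3j + 9, which is odd.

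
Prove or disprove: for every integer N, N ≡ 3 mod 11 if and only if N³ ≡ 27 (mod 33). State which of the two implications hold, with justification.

(←) The residues r modulo 33 with r³ ≡ 27 (mod 33) are exactly {3}, and each is ≡ 3 (mod 11).

(→) This fails: take N = 14. Then 14 ≡ 3 (mod 11), but 14³ = 2744 ≡ 5 (mod 33), not 27.

Only the converse holds.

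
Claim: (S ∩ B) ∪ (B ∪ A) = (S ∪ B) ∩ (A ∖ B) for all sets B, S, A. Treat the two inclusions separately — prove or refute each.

(⊆) fails; (⊇) holds.

(⟹) This inclusion fails. Take B = {1}, S = ∅, A = ∅; then 1 ∈ (S ∩ B) ∪ (B ∪ A) but 1 ∉ (S ∪ B) ∩ (A ∖ B).

(⟸) Let x ∈ (S ∪ B) ∩ (A ∖ B). Then x ∈ S ∩ A and x ∉ B, from which x ∈ (S ∩ B) ∪ (B ∪ A).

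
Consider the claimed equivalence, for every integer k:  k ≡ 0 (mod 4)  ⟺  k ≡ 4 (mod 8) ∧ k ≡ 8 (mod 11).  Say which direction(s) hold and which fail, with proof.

Not equivalent: only (⇐) holds.

[⇒] This fails: k = 0 gives 0 ≡ 0 (mod 4) but 0 ≡ 0 (mod 8), so the conjunction on the right does not hold.

[⇐] Conversely, if k ≡ 4 (mod 8) and k ≡ 8 (mod 11), then by the Chinese remainder theorem k ≡ 52 (mod 88). Since 52 ≡ 0 (mod 4) and 4 ∣ 88, we get k ≡ 0 (mod 4).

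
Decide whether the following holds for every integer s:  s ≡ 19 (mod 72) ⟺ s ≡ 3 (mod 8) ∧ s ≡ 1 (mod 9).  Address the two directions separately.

Forward direction. Suppose s ≡ 19 (mod 72); write s = 72j + 19. Since 8 ∣ 72, reducing mod 8 gives s ≡ 19 ≡ 3 (mod 8); since 9 ∣ 72, reducing mod 9 gives s ≡ 19 ≡ 1 (mod 9).

Converse. If s ≡ 3 (mod 8) and s ≡ 1 (mod 9), then by the Chinese remainder theorem s ≡ 19 (mod 72). This is exactly s ≡ 19 (mod 72).

The biconditional holds.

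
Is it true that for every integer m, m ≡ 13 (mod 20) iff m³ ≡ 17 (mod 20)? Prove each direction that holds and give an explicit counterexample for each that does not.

Both directions hold; the statement is true.

(⇒) Suppose m ≡ 13 (mod 20). Write m = 20j + 13. Then (20j + 13)³ = 8000j³ + 15600j² + 10140j + 2197 = 20(400j³ + 780j² + 507j + 109) + 17, so m³ ≡ 17 (mod 20).

(⇐) Conversely, suppose m³ ≡ 17 (mod 20). The only residue r in {0, …, 19} with r³ ≡ 17 (mod 20) is r = 13, so m ≡ 13 (mod 20).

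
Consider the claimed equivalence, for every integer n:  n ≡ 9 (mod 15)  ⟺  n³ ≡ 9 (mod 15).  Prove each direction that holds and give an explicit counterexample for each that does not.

The biconditional holds.

(→) Suppose n ≡ 9 (mod 15). Write n = 15j + 9. Then (15j + 9)³ = 3375j³ + 6075j² + 3645j + 729 = 15(225j³ + 405j² + 243j + 48) + 9, so n³ ≡ 9 (mod 15).

(←) Conversely, suppose n³ ≡ 9 (mod 15). The only residue r in {0, …, 14} with r³ ≡ 9 (mod 15) is r = 9, so n ≡ 9 (mod 15).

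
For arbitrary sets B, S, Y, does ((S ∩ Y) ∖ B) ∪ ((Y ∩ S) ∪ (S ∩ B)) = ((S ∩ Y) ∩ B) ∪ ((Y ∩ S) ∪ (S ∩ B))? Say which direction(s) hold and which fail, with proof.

Forward inclusion. Let x ∈ ((S ∩ Y) ∖ B) ∪ ((Y ∩ S) ∪ (S ∩ B)). Then either x ∈ B ∩ S and x ∉ Y; or x ∈ S ∩ Y and x ∉ B; or x ∈ B ∩ S ∩ Y. In each case x ∈ ((S ∩ Y) ∩ B) ∪ ((Y ∩ S) ∪ (S ∩ B)), so ((S ∩ Y) ∖ B) ∪ ((Y ∩ S) ∪ (S ∩ B)) ⊆ ((S ∩ Y) ∩ B) ∪ ((Y ∩ S) ∪ (S ∩ B)).

Reverse inclusion. Let x ∈ ((S ∩ Y) ∩ B) ∪ ((Y ∩ S) ∪ (S ∩ B)). Then either x ∈ B ∩ S and x ∉ Y; or x ∈ S ∩ Y and x ∉ B; or x ∈ B ∩ S ∩ Y. In each case x ∈ ((S ∩ Y) ∖ B) ∪ ((Y ∩ S) ∪ (S ∩ B)), so ((S ∩ Y) ∩ B) ∪ ((Y ∩ S) ∪ (S ∩ B)) ⊆ ((S ∩ Y) ∖ B) ∪ ((Y ∩ S) ∪ (S ∩ B)).

Both inclusions hold.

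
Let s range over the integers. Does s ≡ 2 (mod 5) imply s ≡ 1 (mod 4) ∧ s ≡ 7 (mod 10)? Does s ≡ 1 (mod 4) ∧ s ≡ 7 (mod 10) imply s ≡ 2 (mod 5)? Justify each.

(⇒) This fails: s = 2 gives 2 ≡ 2 (mod 5) but 2 ≡ 2 (mod 4), so the conjunction on the right does not hold.

(⇐) Conversely, if s ≡ 1 (mod 4) and s ≡ 7 (mod 10), then by the Chinese remainder theorem s ≡ 17 (mod 20). Since 17 ≡ 2 (mod 5) and 5 ∣ 20, we get s ≡ 2 (mod 5).

Only the converse holds.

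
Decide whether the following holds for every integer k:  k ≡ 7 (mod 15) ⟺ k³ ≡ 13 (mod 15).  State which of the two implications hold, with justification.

The biconditional holds.

(←) Suppose k³ ≡ 13 (mod 15). The only residue r in {0, …, 14} with r³ ≡ 13 (mod 15) is r = 7, so k ≡ 7 (mod 15).

(→) Suppose k ≡ 7 (mod 15). Write k = 15j + 7. Then (15j + 7)³ = 3375j³ + 4725j² + 2205j + 343 = 15(225j³ + 315j² + 147j + 22) + 13, so k³ ≡ 13 (mod 15).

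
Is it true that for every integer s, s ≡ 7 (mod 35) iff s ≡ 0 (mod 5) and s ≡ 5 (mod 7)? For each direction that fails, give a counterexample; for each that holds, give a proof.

(⇒) fails and (⇐) fails.

Forward direction. This fails: s = 7 gives 7 ≡ 7 (mod 35) but 7 ≡ 2 (mod 5), so the conjunction on the right does not hold.

Converse. This fails: s = 5 satisfies both congruences on the right (5 ≡ 0 mod 5 and 5 ≡ 5 mod 7) yet 5 ≡ 5 (mod 35), not 7.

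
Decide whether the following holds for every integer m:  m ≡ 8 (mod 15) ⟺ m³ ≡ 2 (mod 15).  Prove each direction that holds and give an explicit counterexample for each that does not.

Forward direction. Suppose m ≡ 8 (mod 15). Write m = 15j + 8. Then (15j + 8)³ = 3375j³ + 5400j² + 2880j + 512 = 15(225j³ + 360j² + 192j + 34) + 2, so m³ ≡ 2 (mod 15).

Converse. Suppose m³ ≡ 2 (mod 15). The only residue r in {0, …, 14} with r³ ≡ 2 (mod 15) is r = 8, so m ≡ 8 (mod 15).

Both implications hold.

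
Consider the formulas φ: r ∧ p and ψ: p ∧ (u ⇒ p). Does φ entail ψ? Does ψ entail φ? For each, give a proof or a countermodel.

(⇒) holds; (⇐) fails.

(→) Assume the antecedent. If u is true, the antecedent forces (u = T, r = T, p = T), and p ∧ (u ⇒ p) holds there. If u is false, the antecedent forces (u = F, r = T, p = T), and p ∧ (u ⇒ p) holds there. Either way p ∧ (u ⇒ p) holds.

(←) This fails. Under u = F, r = F, p = T, the left side is false but the right side is true.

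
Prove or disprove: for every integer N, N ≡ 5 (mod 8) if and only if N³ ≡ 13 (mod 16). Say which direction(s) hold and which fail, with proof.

Not equivalent: only (⇐) holds.

[⇒] This fails: take N = 13. Then 13 ≡ 5 (mod 8), but 13³ = 2197 ≡ 5 (mod 16), not 13.

[⇐] Conversely, the residues r modulo 16 with r³ ≡ 13 (mod 16) are exactly {5}, and each is ≡ 5 (mod 8).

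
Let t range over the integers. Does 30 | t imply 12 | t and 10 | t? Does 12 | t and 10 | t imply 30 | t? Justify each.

(⇒) fails; (⇐) holds.

(→) This fails: take t = 30. Certainly 30 ∣ 30, but 12 ∤ 30.

(←) Suppose 12 ∣ t and 10 ∣ t. Any common multiple of 12 and 10 is a multiple of their lcm; here lcm(12, 10) = 12·10/gcd(12, 10) = 120/2 = 60, so 60 ∣ t. Since 30 ∣ 60, it follows that 30 ∣ t.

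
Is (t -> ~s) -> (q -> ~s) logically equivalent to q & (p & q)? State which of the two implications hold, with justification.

(→) This fails. Under t = F, q = F, p = F, s = F, the left side is true but the right side is false.

(←) This fails. Under t = F, q = T, p = T, s = T, the left side is false but the right side is true.

Neither direction holds.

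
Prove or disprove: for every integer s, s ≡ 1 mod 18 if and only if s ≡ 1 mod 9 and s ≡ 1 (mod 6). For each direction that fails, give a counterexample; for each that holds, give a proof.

(←) If s ≡ 1 (mod 9) and s ≡ 1 (mod 6), then by the Chinese remainder theorem s ≡ 1 (mod 18). This is exactly s ≡ 1 (mod 18).

(→) Suppose s ≡ 1 (mod 18); write s = 18j + 1. Since 9 ∣ 18, reducing mod 9 gives s ≡ 1 (mod 9); since 6 ∣ 18, reducing mod 6 gives s ≡ 1 (mod 6).

The biconditional holds.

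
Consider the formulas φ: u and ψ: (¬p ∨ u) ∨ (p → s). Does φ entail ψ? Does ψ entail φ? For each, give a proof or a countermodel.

(⟹) Assume the antecedent. If s is true, (¬p ∨ u) ∨ (p → s) reduces to true regardless of the other variables. If s is false, the antecedent forces (s = F, p = F, u = T) or (s = F, p = T, u = T), and (¬p ∨ u) ∨ (p → s) holds there. Either way (¬p ∨ u) ∨ (p → s) holds.

(⟸) This fails. Under s = F, p = F, u = F, the left side is false but the right side is true.

(⇒) holds; (⇐) fails.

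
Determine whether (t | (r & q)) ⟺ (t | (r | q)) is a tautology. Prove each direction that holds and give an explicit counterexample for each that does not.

Only the forward implication holds.

(←) This fails. Under t = F, q = T, r = F, the left side is false but the right side is true.

(→) Assume the antecedent. If t is true, t | (r | q) reduces to true regardless of the other variables. If t is false, the antecedent forces (t = F, q = T, r = T), and t | (r | q) holds there. Either way t | (r | q) holds.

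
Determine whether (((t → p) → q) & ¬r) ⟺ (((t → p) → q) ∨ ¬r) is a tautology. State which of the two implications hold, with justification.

Forward direction. Assume the antecedent. If r is true, the antecedent cannot hold. If r is false, ((t → p) → q) ∨ ¬r reduces to true regardless of the other variables. Either way ((t → p) → q) ∨ ¬r holds.

Converse. This fails. Under p = F, t = F, r = F, q = F, the left side is false but the right side is true.

Not equivalent: only (⇒) holds.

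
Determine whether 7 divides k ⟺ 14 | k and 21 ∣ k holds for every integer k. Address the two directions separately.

Not equivalent: only (⇐) holds.

(⇒) This fails: take k = 7. Certainly 7 ∣ 7, but 14 ∤ 7.

(⇐) Suppose 14 ∣ k and 21 ∣ k. Any common multiple of 14 and 21 is a multiple of their lcm; here lcm(14, 21) = 14·21/gcd(14, 21) = 294/7 = 42, so 42 ∣ k. Since 7 ∣ 42, it follows that 7 ∣ k.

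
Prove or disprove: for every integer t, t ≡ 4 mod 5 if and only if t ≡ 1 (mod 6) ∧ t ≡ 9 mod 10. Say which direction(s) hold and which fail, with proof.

Not equivalent: only (⇐) holds.

Forward direction. This fails: t = 4 gives 4 ≡ 4 (mod 5) but 4 ≡ 4 (mod 6), so the conjunction on the right does not hold.

Converse. If t ≡ 1 (mod 6) and t ≡ 9 (mod 10), then by the Chinese remainder theorem t ≡ 19 (mod 30). Since 19 ≡ 4 (mod 5) and 5 ∣ 30, we get t ≡ 4 (mod 5).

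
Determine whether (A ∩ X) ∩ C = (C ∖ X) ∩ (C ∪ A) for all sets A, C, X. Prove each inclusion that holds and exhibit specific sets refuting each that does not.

Neither inclusion holds.

(⊆) This inclusion fails. Take A = {1}, C = {1}, X = {1}; then 1 ∈ (A ∩ X) ∩ C but 1 ∉ (C ∖ X) ∩ (C ∪ A).

(⊇) This inclusion fails. Take A = ∅, C = {1}, X = ∅; then 1 ∈ (C ∖ X) ∩ (C ∪ A) but 1 ∉ (A ∩ X) ∩ C.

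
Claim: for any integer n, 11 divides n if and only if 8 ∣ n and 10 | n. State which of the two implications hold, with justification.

(⇒) fails and (⇐) fails.

Forward direction. This fails: take n = 11. Certainly 11 ∣ 11, but 8 ∤ 11.

Converse. This fails: take n = 40. Both 8 ∣ 40 and 10 ∣ 40, yet 40 is not a multiple of 11 (since 40 = 3·11 + 7), so 11 ∤ 40.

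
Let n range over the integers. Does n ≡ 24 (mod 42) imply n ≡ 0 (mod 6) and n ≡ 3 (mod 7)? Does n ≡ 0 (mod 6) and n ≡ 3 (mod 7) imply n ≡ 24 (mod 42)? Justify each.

(⟹) Suppose n ≡ 24 (mod 42); write n = 42j + 24. Since 6 ∣ 42, reducing mod 6 gives n ≡ 24 ≡ 0 (mod 6); since 7 ∣ 42, reducing mod 7 gives n ≡ 24 ≡ 3 (mod 7).

(⟸) Conversely, if n ≡ 0 (mod 6) and n ≡ 3 (mod 7), then by the Chinese remainder theorem n ≡ 24 (mod 42). This is exactly n ≡ 24 (mod 42).

The biconditional holds.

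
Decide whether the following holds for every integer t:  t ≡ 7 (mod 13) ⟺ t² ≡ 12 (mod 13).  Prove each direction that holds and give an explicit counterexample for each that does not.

Both directions fail.

[⇒] This fails: take t = 7. Then 7 ≡ 7 (mod 13), but 7² = 49 ≡ 10 (mod 13), not 12.

[⇐] This fails: take t = 5. Then 5² = 25 ≡ 12 (mod 13), yet 5 ≡ 5 (mod 13), not 7.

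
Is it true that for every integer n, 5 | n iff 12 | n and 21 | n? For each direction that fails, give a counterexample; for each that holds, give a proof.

(⇒) fails and (⇐) fails.

(→) This fails: take n = 5. Certainly 5 ∣ 5, but 12 ∤ 5.

(←) This fails: take n = 84. Both 12 ∣ 84 and 21 ∣ 84, yet 84 is not a multiple of 5 (since 84 = 16·5 + 4), so 5 ∤ 84.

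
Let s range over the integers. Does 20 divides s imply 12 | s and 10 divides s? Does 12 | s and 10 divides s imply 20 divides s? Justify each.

(←) Suppose 12 ∣ s and 10 ∣ s. Any common multiple of 12 and 10 is a multiple of their lcm; here lcm(12, 10) = 12·10/gcd(12, 10) = 120/2 = 60, so 60 ∣ s. Since 20 ∣ 60, it follows that 20 ∣ s.

(→) This fails: take s = 20. Certainly 20 ∣ 20, but 12 ∤ 20.

(⇒) fails; (⇐) holds.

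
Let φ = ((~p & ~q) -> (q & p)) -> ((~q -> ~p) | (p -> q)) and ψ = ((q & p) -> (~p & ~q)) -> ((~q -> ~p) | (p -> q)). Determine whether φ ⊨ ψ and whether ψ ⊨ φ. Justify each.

(←) Assume the antecedent. If p is true, the antecedent forces (p = T, q = T), and the consequent holds there. If p is false, the consequent reduces to true regardless of the other variables. Either way the consequent holds.

(→) Assume the antecedent. If p is true, the antecedent forces (p = T, q = T), and the consequent holds there. If p is false, the consequent reduces to true regardless of the other variables. Either way the consequent holds.

Both directions hold; the statement is true.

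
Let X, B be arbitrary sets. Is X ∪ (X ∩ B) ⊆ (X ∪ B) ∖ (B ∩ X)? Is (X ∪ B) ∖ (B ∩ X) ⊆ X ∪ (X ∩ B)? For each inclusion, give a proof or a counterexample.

Neither inclusion holds.

(⊆) This inclusion fails. Take X = {1}, B = {1}; then 1 ∈ X ∪ (X ∩ B) but 1 ∉ (X ∪ B) ∖ (B ∩ X).

(⊇) This inclusion fails. Take X = ∅, B = {1}; then 1 ∈ (X ∪ B) ∖ (B ∩ X) but 1 ∉ X ∪ (X ∩ B).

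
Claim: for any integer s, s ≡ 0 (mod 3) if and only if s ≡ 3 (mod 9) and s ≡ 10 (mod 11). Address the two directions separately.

(→) This fails: s = 0 gives 0 ≡ 0 (mod 3) but 0 ≡ 0 (mod 9), so the conjunction on the right does not hold.

(←) Conversely, if s ≡ 3 (mod 9) and s ≡ 10 (mod 11), then by the Chinese remainder theorem s ≡ 21 (mod 99). Since 21 ≡ 0 (mod 3) and 3 ∣ 99, we get s ≡ 0 (mod 3).

Not equivalent: only (⇐) holds.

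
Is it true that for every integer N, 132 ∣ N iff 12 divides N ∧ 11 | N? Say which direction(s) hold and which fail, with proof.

(⟹) If 132 ∣ N, write N = 132q. Since 132 = 11·12, N = 12·(11q), so 12 ∣ N; and since 132 = 12·11, N = 11·(12q), so 11 ∣ N.

(⟸) Suppose 12 ∣ N and 11 ∣ N. Any common multiple of 12 and 11 is a multiple of their lcm; here gcd(12, 11) = 1, so lcm(12, 11) = 12·11 = 132, so 132 ∣ N.

Both directions hold.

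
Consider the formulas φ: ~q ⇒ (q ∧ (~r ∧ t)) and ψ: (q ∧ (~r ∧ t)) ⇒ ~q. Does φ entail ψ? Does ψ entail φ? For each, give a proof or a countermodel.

(→) This fails. Under t = T, q = T, r = F, the left side is true but the right side is false.

(←) This fails. Under t = F, q = F, r = F, the left side is false but the right side is true.

(⇒) fails and (⇐) fails.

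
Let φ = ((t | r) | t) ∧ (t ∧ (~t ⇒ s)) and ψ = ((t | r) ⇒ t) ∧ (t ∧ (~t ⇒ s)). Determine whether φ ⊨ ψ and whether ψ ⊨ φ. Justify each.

The biconditional holds.

[⇒] Assume the antecedent. If t is true, ((t | r) ⇒ t) ∧ (t ∧ (~t ⇒ s)) reduces to true regardless of the other variables. If t is false, the antecedent cannot hold. Either way ((t | r) ⇒ t) ∧ (t ∧ (~t ⇒ s)) holds.

[⇐] Assume the antecedent. If t is true, ((t | r) | t) ∧ (t ∧ (~t ⇒ s)) reduces to true regardless of the other variables. If t is false, the antecedent cannot hold. Either way ((t | r) | t) ∧ (t ∧ (~t ⇒ s)) holds.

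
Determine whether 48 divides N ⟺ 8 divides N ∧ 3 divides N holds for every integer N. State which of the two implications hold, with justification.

(←) This fails: take N = 24. Both 8 ∣ 24 and 3 ∣ 24, yet 24 is not a multiple of 48 (since 24 = 0·48 + 24), so 48 ∤ 24.

(→) If 48 ∣ N, write N = 48q. Since 48 = 6·8, N = 8·(6q), so 8 ∣ N; and since 48 = 16·3, N = 3·(16q), so 3 ∣ N.

Only the forward direction holds.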